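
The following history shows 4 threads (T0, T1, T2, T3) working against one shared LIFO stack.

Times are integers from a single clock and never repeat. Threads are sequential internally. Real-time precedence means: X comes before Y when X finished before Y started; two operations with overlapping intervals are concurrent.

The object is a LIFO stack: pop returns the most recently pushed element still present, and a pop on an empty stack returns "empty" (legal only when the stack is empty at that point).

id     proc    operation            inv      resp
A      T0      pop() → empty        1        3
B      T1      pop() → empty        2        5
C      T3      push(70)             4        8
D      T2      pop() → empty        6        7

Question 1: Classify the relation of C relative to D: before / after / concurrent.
concurrent

C spans [4,8], D spans [6,7]
the intervals overlap in both directions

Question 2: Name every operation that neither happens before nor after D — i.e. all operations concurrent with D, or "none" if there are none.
C

overlap test against D [6,7]: concurrent iff the interval meets 6..7
A [1,3]: before
B [2,5]: before
C [4,8]: concurrent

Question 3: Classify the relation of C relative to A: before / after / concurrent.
after

C spans [4,8], A spans [1,3]
resp(A)=3 < inv(C)=4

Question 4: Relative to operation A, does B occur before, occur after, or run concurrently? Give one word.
concurrent

B spans [2,5], A spans [1,3]
the intervals overlap in both directions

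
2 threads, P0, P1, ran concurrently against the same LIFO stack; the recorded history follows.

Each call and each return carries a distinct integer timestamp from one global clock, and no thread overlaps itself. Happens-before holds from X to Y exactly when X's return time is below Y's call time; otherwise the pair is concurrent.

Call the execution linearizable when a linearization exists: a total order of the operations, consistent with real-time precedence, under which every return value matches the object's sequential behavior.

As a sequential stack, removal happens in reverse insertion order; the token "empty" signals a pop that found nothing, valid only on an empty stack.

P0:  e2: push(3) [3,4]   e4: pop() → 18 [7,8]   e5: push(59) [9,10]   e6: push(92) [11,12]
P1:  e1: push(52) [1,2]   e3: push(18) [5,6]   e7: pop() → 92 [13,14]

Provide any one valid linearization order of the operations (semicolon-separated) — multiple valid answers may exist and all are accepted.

after step 1 (e1 push(52)): stack <52>
after step 2 (e2 push(3)): stack <52,3>
after step 3 (e3 push(18)): stack <52,3,18>
after step 4 (e4 pop() → 18): stack <52,3>
after step 5 (e5 push(59)): stack <52,3,59>
after step 6 (e6 push(92)): stack <52,3,59,92>
after step 7 (e7 pop() → 92): stack <52,3,59>

e1; e2; e3; e4; e5; e6; e7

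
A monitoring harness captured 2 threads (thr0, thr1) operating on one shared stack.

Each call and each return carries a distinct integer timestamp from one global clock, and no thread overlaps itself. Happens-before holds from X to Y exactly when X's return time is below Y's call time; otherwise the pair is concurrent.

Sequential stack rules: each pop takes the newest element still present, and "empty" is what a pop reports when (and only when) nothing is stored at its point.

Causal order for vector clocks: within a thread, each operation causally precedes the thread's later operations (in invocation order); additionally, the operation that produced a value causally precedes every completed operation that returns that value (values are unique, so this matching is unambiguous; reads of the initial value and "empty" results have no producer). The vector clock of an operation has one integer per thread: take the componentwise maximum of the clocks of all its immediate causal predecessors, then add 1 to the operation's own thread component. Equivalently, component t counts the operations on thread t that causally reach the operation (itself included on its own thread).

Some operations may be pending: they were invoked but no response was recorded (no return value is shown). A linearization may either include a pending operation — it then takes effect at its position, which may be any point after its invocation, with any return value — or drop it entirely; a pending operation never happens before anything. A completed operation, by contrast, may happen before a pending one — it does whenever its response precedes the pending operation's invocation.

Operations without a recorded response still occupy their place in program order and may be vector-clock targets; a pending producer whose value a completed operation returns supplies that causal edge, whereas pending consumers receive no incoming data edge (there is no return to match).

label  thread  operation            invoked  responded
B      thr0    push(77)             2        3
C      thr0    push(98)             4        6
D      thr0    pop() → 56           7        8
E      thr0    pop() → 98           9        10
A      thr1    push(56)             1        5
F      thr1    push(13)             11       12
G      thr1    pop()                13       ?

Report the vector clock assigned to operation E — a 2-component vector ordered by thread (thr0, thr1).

no predecessors for A (invoked 1): thr1 increments from zero → (0, 1)
no predecessors for B (invoked 2): thr0 increments from zero → (1, 0)
F, invoked 11, takes VC(A)=(0, 1) under max, adds 1 for thr1 → (0, 2)
C, invoked 4, takes VC(B)=(1, 0) under max, adds 1 for thr0 → (2, 0)
G, invoked 13, takes VC(F)=(0, 2) under max, adds 1 for thr1 → (0, 3)
D, invoked 7, takes VC(A)=(0, 1), VC(C)=(2, 0) under max, adds 1 for thr0 → (3, 1)
E, invoked 9, takes VC(C)=(2, 0), VC(D)=(3, 1) under max, adds 1 for thr0 → (4, 1)
target: VC(E) = (4, 1)

(4, 1)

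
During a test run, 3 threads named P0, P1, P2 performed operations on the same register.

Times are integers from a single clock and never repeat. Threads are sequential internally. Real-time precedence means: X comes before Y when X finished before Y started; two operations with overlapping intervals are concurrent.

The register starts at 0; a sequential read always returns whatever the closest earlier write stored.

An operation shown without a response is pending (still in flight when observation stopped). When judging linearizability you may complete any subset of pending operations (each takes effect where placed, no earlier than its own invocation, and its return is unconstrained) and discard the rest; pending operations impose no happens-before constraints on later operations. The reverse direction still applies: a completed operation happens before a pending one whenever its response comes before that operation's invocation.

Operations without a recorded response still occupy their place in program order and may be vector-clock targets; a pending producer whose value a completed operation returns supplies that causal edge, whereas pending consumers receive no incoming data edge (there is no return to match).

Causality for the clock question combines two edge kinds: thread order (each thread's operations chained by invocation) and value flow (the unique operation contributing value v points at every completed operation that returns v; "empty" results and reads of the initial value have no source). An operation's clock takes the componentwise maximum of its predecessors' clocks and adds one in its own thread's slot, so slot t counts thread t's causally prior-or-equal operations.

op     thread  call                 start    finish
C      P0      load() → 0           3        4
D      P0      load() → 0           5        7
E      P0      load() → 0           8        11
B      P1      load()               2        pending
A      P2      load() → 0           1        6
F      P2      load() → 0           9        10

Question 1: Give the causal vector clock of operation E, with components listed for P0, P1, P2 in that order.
no predecessors for A (invoked 1): P2 increments from zero → (0, 0, 1)
no predecessors for B (invoked 2): P1 increments from zero → (0, 1, 0)
no predecessors for C (invoked 3): P0 increments from zero → (1, 0, 0)
VC(F, invoked at 9): max of VC(A)=(0, 0, 1), then +1 on thread P2 → (0, 0, 2)
VC(D, invoked at 5): max of VC(C)=(1, 0, 0), then +1 on thread P0 → (2, 0, 0)
VC(E, invoked at 8): max of VC(D)=(2, 0, 0), then +1 on thread P0 → (3, 0, 0)
target: VC(E) = (3, 0, 0)

(3, 0, 0)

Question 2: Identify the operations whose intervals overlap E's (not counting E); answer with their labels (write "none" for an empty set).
E spans [8,11]; an op avoiding the whole window 8..11 is ordered, any other is concurrent
A [1,6]: before
B [2,…): concurrent
C [3,4]: before
D [5,7]: before
F [9,10]: concurrent

B, F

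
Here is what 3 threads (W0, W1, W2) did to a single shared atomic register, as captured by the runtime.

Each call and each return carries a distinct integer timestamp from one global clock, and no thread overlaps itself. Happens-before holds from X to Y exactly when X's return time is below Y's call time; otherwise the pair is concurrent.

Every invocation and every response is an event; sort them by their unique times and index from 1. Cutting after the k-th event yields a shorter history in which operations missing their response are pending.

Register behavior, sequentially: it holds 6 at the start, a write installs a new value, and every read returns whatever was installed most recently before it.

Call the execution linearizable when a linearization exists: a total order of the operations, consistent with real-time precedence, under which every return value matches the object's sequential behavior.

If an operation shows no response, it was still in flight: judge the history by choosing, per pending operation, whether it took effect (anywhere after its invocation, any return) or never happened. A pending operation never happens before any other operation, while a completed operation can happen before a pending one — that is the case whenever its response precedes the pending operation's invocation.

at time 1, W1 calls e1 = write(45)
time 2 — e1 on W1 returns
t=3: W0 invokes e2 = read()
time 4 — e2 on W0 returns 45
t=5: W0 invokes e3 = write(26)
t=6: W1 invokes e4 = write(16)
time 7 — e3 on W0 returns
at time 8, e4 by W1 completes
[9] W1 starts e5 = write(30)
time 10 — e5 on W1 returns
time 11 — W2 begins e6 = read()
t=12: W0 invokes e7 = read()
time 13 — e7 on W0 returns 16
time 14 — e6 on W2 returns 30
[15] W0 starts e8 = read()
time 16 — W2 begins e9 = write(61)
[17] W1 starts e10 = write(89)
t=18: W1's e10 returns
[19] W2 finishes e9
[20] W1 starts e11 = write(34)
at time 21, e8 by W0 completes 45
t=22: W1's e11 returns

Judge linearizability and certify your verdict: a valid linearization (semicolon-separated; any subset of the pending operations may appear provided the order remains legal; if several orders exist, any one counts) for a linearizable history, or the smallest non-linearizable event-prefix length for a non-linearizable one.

not linearizable — minimal violating prefix: 13 events

the violation lands at event 13, e7's response at time 13: events 1..12 linearize, events 1..13 do not
the 6 completed operations admit 2 real-time orders; each fails the atomic register replay
no escape via the 1 pending operation (e6): every completion choice fails
e.g. e1, e2, e3, e4, e5, e7 (pending dropped): illegal at step 6, since e7 read() → 16 cannot apply there
e.g. e1, e2, e4, e3, e5, e7 (pending dropped): illegal at step 6, since e7 read() → 16 cannot apply there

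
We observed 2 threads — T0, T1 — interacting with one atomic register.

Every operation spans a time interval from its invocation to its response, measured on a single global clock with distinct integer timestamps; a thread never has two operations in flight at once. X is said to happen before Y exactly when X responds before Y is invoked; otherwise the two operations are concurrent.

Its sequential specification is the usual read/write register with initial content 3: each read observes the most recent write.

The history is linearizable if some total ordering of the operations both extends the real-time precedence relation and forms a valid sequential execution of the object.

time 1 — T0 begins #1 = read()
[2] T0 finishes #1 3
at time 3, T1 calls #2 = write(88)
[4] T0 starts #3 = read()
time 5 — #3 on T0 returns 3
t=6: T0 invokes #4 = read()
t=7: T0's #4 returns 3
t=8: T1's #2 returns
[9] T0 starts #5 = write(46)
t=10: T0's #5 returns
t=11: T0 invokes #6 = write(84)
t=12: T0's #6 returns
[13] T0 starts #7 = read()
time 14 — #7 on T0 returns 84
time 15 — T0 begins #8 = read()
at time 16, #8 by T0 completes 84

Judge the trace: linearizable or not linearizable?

witness order: #1, #3, #4, #2, #5, #6, #7, #8
step 1: #1 read() → 3 — value 3
step 2: #3 read() → 3 — value 3
step 3: #4 read() → 3 — value 3
step 4: #2 write(88) — value 88
step 5: #5 write(46) — value 46
step 6: #6 write(84) — value 84
step 7: #7 read() → 84 — value 84
step 8: #8 read() → 84 — value 84

linearizable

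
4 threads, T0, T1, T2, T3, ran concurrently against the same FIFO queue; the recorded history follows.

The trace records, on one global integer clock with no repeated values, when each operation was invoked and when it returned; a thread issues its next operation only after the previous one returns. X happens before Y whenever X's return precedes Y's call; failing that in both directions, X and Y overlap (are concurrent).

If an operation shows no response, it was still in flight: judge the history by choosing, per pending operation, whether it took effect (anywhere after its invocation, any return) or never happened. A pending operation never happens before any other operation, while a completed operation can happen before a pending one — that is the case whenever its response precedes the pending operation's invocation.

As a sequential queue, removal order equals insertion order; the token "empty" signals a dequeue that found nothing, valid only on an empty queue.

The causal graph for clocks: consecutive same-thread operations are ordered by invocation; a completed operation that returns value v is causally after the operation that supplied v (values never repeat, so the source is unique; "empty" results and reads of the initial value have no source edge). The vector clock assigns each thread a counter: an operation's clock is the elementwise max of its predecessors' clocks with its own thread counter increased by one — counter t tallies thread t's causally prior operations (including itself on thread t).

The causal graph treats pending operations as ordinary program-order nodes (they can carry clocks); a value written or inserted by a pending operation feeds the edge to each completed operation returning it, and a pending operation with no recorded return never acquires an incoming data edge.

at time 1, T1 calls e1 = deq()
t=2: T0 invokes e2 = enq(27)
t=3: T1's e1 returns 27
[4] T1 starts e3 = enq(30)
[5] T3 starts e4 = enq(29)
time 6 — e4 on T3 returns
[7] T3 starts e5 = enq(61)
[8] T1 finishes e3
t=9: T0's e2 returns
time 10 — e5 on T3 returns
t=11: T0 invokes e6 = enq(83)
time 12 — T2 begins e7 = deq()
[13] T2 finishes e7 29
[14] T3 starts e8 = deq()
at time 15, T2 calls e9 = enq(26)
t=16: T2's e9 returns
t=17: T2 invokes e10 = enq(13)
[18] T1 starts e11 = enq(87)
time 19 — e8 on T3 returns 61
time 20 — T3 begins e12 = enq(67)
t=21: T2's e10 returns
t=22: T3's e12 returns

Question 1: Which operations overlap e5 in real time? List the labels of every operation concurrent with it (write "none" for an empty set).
Answer: e2, e3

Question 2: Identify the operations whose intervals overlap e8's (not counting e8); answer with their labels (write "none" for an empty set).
Answer: e10, e11, e6, e9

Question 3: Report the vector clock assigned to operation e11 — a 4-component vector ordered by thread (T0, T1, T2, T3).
Answer: (1, 3, 0, 0)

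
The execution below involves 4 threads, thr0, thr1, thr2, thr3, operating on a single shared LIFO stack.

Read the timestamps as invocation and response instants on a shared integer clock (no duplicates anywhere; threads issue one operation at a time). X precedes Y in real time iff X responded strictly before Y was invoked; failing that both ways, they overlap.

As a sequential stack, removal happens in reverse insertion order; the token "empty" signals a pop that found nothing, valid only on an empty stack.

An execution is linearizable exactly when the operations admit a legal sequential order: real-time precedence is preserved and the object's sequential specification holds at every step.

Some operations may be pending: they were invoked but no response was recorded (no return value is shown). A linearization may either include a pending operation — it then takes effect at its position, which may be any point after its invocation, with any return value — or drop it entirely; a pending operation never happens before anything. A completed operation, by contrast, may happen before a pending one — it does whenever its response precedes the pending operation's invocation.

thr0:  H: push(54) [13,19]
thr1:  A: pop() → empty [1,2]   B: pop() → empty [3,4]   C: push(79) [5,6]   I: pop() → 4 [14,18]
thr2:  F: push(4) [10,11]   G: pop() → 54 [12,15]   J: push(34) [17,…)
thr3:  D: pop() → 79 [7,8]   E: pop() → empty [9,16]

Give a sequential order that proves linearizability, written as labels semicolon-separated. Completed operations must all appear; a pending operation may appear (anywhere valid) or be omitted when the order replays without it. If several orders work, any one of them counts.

1. A pop() → empty, leaving stack <>
2. B pop() → empty, leaving stack <>
3. C push(79), leaving stack <79>
4. D pop() → 79, leaving stack <>
5. E pop() → empty, leaving stack <>
6. F push(4), leaving stack <4>
7. H push(54), leaving stack <4,54>
8. G pop() → 54, leaving stack <4>
9. I pop() → 4, leaving stack <>

A; B; C; D; E; F; H; G; I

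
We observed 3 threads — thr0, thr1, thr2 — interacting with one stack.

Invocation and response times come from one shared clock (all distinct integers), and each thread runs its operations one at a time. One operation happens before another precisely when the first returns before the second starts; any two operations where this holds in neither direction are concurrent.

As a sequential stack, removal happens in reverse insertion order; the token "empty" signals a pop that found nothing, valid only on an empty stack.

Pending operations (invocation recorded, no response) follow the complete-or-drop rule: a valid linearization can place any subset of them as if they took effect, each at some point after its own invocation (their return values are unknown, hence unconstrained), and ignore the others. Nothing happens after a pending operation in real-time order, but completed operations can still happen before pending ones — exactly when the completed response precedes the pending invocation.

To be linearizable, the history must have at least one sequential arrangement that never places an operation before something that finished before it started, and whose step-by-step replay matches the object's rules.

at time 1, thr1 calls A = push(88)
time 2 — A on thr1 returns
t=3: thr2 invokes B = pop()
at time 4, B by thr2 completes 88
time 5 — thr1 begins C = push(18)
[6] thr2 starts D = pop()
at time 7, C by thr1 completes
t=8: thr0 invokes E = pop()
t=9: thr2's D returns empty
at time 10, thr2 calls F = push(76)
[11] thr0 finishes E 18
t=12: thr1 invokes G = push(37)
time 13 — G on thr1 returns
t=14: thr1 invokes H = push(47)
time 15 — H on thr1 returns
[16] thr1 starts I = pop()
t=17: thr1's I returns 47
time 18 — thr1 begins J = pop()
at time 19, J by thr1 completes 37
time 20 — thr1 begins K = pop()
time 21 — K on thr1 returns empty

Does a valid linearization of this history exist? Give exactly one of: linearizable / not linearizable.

linearizable

one valid linearization: A, B, C, E, D, G, H, I, J, K
after step 1 (A push(88)): stack <88>
after step 2 (B pop() → 88): stack <>
after step 3 (C push(18)): stack <18>
after step 4 (E pop() → 18): stack <>
after step 5 (D pop() → empty): stack <>
after step 6 (G push(37)): stack <37>
after step 7 (H push(47)): stack <37,47>
after step 8 (I pop() → 47): stack <37>
after step 9 (J pop() → 37): stack <>
after step 10 (K pop() → empty): stack <>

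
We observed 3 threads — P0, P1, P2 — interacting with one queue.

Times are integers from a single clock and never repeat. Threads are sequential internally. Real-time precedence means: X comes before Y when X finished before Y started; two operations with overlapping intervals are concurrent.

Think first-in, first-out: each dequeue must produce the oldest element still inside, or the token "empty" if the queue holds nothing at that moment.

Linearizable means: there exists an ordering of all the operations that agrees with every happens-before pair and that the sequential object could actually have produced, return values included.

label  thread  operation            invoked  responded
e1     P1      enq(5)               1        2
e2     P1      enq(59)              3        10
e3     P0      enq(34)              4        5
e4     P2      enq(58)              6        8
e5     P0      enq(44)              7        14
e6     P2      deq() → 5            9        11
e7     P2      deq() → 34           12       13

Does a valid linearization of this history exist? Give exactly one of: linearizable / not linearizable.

one valid linearization: e1, e3, e2, e4, e5, e6, e7
1. e1 enq(5), leaving queue <5>
2. e3 enq(34), leaving queue <5,34>
3. e2 enq(59), leaving queue <5,34,59>
4. e4 enq(58), leaving queue <5,34,59,58>
5. e5 enq(44), leaving queue <5,34,59,58,44>
6. e6 deq() → 5, leaving queue <34,59,58,44>
7. e7 deq() → 34, leaving queue <59,58,44>

linearizable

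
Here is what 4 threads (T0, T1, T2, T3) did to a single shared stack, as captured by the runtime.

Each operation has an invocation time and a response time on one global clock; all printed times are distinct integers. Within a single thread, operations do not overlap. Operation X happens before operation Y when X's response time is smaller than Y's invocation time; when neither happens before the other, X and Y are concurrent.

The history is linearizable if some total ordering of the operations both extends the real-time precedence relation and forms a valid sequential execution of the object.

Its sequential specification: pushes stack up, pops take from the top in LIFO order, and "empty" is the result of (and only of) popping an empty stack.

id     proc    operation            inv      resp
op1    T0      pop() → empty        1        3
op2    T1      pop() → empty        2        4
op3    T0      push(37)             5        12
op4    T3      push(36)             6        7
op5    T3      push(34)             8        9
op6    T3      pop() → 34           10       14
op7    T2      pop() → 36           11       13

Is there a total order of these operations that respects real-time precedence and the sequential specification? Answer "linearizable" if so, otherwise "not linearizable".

linearizable

one valid linearization: op1, op2, op3, op4, op5, op6, op7
after step 1 (op1 pop() → empty): stack <>
after step 2 (op2 pop() → empty): stack <>
after step 3 (op3 push(37)): stack <37>
after step 4 (op4 push(36)): stack <37,36>
after step 5 (op5 push(34)): stack <37,36,34>
after step 6 (op6 pop() → 34): stack <37,36>
after step 7 (op7 pop() → 36): stack <37>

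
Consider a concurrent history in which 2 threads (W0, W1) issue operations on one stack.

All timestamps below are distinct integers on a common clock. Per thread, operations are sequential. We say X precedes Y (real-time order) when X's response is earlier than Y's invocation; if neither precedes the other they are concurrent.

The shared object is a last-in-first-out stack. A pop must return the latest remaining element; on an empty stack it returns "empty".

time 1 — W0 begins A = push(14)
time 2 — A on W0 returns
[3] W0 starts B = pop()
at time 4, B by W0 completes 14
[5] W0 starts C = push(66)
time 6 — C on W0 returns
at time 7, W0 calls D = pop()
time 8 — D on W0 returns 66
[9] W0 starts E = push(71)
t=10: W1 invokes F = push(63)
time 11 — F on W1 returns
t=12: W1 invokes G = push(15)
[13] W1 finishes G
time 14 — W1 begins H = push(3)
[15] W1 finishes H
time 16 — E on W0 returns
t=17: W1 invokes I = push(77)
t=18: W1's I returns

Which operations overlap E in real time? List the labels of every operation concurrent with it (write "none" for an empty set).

F, G, H

concurrent with E ([9,16]): every op whose interval crosses 9..16
A [1,2]: before
B [3,4]: before
C [5,6]: before
D [7,8]: before
F [10,11]: concurrent
G [12,13]: concurrent
H [14,15]: concurrent
I [17,18]: after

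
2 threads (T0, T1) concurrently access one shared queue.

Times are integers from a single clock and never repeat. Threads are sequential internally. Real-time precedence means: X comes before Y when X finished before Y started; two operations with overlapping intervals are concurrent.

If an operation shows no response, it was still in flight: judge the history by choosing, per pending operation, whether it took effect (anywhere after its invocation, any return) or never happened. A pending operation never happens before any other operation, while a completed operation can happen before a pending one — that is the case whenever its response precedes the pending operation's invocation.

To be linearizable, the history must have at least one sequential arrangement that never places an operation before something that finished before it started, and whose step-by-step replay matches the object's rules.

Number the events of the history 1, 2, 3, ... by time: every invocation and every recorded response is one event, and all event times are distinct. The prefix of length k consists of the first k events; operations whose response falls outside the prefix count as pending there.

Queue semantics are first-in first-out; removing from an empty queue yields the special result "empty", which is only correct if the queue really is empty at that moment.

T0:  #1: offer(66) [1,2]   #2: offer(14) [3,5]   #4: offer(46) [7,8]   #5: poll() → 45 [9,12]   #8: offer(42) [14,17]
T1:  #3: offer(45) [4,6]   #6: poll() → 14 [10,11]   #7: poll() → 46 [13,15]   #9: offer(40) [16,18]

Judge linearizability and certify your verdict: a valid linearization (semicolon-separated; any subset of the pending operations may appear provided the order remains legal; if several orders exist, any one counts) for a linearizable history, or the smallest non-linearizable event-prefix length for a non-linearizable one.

not linearizable — minimal violating prefix: 12 events

the violation lands at event 12, #5's response at time 12: events 1..11 linearize, events 1..12 do not
no legal order exists: 4 real-time-consistent candidates over 6 completed queue operations, all rejected
e.g. #1, #2, #3, #4, #5, #6: illegal at step 5, since #5 poll() → 45 cannot apply there
e.g. #1, #2, #3, #4, #6, #5: illegal at step 5, since #6 poll() → 14 cannot apply there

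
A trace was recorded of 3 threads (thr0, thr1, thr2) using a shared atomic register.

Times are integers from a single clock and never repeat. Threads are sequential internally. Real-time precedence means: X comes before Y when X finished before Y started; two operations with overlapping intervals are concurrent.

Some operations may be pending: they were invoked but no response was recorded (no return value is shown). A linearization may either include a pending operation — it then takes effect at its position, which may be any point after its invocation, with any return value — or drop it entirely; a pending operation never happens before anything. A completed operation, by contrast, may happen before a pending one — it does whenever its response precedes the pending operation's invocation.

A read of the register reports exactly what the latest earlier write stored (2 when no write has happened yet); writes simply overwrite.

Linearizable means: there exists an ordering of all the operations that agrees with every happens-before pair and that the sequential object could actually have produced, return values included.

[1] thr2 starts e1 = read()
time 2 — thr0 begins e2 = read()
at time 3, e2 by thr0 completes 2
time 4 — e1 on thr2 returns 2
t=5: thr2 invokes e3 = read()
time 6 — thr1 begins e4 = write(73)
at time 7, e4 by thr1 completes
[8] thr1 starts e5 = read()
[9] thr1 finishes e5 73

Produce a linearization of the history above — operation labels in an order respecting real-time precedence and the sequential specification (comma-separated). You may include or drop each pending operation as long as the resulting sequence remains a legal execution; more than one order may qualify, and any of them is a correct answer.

after step 1 (e1 read() → 2): value 2
after step 2 (e2 read() → 2): value 2
after step 3 (e3 read() (pending, included)): value 2
after step 4 (e4 write(73)): value 73
after step 5 (e5 read() → 73): value 73

e1, e2, e3, e4, e5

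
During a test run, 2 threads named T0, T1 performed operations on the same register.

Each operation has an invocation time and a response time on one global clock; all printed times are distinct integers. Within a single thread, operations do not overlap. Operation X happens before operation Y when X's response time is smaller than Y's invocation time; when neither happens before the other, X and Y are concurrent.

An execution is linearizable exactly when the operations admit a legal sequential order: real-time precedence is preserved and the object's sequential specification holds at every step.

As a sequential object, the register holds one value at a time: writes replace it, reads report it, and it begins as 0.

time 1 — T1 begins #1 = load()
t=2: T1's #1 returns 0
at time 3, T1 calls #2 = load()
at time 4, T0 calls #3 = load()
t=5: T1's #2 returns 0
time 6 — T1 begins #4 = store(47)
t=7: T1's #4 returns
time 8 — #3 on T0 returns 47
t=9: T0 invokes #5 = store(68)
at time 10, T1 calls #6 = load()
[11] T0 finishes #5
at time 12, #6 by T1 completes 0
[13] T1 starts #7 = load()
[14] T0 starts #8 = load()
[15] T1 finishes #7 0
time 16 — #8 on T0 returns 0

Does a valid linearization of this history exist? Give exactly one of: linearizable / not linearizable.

through event 11 a valid linearization exists; event 12 (#6 responding at time 12) ends that
real-time-consistent orders of the 6 completed operations: 6 — all fail the register replay
one such order, #1, #2, #3, #4, #5, #6, breaks at step 3 where #3 load() → 47 is illegal
one such order, #1, #2, #3, #4, #6, #5, breaks at step 3 where #3 load() → 47 is illegal

not linearizable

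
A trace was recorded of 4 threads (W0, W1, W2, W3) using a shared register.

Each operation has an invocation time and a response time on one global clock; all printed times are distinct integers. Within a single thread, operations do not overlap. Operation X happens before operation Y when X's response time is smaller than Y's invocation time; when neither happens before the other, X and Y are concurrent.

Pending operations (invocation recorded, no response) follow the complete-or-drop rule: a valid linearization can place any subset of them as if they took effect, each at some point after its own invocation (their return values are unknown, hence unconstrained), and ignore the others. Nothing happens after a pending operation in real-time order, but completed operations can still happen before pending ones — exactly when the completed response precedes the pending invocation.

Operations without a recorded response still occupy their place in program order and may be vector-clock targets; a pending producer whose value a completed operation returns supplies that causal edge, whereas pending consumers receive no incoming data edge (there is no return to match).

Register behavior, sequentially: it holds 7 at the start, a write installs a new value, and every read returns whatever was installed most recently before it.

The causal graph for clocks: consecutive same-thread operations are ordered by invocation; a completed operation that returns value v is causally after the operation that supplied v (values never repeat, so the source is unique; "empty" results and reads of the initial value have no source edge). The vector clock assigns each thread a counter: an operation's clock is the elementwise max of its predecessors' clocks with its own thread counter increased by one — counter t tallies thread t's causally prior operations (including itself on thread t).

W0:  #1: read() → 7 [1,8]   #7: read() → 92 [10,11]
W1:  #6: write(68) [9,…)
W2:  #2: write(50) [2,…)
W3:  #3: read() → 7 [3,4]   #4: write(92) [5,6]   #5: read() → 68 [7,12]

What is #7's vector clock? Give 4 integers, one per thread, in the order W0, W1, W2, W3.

#3 (invocation 3): nothing precedes it; W3's component alone gives (0, 0, 0, 1)
#2 (invocation 2): nothing precedes it; W2's component alone gives (0, 0, 1, 0)
#6 (invocation 9): nothing precedes it; W1's component alone gives (0, 1, 0, 0)
#1 (invocation 1): nothing precedes it; W0's component alone gives (1, 0, 0, 0)
VC(#4, invoked at 5): max of VC(#3)=(0, 0, 0, 1), then +1 on thread W3 → (0, 0, 0, 2)
VC(#5, invoked at 7): max of VC(#4)=(0, 0, 0, 2), VC(#6)=(0, 1, 0, 0), then +1 on thread W3 → (0, 1, 0, 3)
VC(#7, invoked at 10): max of VC(#1)=(1, 0, 0, 0), VC(#4)=(0, 0, 0, 2), then +1 on thread W0 → (2, 0, 0, 2)
target: VC(#7) = (2, 0, 0, 2)

(2, 0, 0, 2)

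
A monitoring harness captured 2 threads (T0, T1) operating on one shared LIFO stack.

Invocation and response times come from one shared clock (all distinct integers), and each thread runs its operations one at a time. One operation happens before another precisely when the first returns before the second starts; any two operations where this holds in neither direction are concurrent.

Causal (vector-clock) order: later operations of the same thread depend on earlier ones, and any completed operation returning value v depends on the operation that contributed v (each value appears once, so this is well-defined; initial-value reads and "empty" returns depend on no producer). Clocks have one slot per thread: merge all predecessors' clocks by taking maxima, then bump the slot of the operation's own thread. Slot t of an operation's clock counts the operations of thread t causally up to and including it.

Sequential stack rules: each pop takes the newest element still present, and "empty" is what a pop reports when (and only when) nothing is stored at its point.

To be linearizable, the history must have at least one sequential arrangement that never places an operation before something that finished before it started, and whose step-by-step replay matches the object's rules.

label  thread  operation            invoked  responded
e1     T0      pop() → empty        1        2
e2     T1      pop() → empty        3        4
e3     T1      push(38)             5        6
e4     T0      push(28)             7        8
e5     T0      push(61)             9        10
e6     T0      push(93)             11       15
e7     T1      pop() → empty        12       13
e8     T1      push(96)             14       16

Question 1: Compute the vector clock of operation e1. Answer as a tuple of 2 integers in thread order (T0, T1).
(1, 0)

root op e2, invoked 3: fresh clock plus T1's own tick → (0, 1)
root op e1, invoked 1: fresh clock plus T0's own tick → (1, 0)
VC(e3, invoked at 5): max of VC(e2)=(0, 1), then +1 on thread T1 → (0, 2)
VC(e4, invoked at 7): max of VC(e1)=(1, 0), then +1 on thread T0 → (2, 0)
VC(e7, invoked at 12): max of VC(e3)=(0, 2), then +1 on thread T1 → (0, 3)
VC(e5, invoked at 9): max of VC(e4)=(2, 0), then +1 on thread T0 → (3, 0)
VC(e8, invoked at 14): max of VC(e7)=(0, 3), then +1 on thread T1 → (0, 4)
VC(e6, invoked at 11): max of VC(e5)=(3, 0), then +1 on thread T0 → (4, 0)
target: VC(e1) = (1, 0)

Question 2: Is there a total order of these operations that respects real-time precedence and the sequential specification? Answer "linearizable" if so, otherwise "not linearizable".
not linearizable

prefix check: 1..12 passes, 1..13 fails once e7's time-13 response joins
the completed operations (6 total) allow one real-time order; the LIFO stack replay rejects it
every completion of the 1 pending operation (e6) was checked; none linearizes
one such order, e1, e2, e3, e4, e5, e7 (pending dropped), breaks at step 6 where e7 pop() → empty is illegal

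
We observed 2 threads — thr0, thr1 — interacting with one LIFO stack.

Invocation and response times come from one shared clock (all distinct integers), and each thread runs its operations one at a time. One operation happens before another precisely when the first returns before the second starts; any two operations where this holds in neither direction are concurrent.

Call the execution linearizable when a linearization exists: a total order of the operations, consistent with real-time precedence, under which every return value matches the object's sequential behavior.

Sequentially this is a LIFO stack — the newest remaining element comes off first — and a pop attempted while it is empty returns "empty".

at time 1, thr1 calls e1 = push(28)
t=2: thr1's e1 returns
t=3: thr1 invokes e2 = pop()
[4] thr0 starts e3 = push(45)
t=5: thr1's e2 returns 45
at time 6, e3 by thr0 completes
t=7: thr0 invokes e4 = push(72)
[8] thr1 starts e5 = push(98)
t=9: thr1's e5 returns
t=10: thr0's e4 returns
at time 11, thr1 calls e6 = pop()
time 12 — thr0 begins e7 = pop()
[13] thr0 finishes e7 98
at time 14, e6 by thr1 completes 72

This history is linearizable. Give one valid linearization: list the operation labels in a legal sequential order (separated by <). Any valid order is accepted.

1. e1 push(28), leaving stack <28>
2. e3 push(45), leaving stack <28,45>
3. e2 pop() → 45, leaving stack <28>
4. e4 push(72), leaving stack <28,72>
5. e5 push(98), leaving stack <28,72,98>
6. e7 pop() → 98, leaving stack <28,72>
7. e6 pop() → 72, leaving stack <28>

e1 < e3 < e2 < e4 < e5 < e7 < e6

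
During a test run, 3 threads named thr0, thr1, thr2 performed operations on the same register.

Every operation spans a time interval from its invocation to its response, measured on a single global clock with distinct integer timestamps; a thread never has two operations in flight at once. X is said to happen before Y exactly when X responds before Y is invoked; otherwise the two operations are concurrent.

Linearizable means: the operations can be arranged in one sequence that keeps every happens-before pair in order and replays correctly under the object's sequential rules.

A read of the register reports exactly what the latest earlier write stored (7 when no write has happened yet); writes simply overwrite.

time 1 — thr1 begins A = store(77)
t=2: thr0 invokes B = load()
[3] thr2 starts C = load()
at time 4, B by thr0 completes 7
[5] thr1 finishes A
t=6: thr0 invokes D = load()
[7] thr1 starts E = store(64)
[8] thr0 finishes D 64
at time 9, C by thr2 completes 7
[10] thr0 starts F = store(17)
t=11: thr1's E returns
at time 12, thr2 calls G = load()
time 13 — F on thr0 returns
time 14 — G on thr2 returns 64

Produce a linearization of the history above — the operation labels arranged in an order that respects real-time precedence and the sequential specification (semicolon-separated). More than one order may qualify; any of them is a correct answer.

B; C; A; E; D; G; F

1. B load() → 7, leaving value 7
2. C load() → 7, leaving value 7
3. A store(77), leaving value 77
4. E store(64), leaving value 64
5. D load() → 64, leaving value 64
6. G load() → 64, leaving value 64
7. F store(17), leaving value 17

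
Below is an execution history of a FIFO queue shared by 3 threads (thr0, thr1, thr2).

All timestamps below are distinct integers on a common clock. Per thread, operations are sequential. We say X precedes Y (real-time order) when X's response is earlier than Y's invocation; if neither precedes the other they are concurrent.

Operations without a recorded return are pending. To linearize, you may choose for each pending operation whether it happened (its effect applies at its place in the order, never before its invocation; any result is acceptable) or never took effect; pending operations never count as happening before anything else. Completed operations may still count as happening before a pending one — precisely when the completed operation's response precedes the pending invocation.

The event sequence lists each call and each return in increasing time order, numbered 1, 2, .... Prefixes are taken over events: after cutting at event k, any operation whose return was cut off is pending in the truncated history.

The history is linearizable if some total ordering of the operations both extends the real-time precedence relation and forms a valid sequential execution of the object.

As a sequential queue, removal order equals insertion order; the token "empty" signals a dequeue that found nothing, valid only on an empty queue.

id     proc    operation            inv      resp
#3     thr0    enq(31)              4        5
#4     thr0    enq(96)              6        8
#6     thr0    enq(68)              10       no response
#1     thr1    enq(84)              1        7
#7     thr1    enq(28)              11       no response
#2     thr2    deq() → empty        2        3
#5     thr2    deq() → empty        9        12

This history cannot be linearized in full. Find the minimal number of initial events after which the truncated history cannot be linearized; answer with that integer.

a valid linearization of events 1..11 exists, for instance #2, #1, #3, #4:
step 1: #2 deq() → empty — queue <>
step 2: #1 enq(84) — queue <84>
step 3: #3 enq(31) — queue <84,31>
step 4: #4 enq(96) — queue <84,31,96>
at event 12 (#5's time-12 response) nothing linearizes any more
completion choices over the 2 pending operations (#6, #7) were checked; none helps
one such order, #1, #2, #3, #4, #5 (pending dropped), breaks at step 2 where #2 deq() → empty is illegal
one such order, #2, #1, #3, #4, #5 (pending dropped), breaks at step 5 where #5 deq() → empty is illegal

12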